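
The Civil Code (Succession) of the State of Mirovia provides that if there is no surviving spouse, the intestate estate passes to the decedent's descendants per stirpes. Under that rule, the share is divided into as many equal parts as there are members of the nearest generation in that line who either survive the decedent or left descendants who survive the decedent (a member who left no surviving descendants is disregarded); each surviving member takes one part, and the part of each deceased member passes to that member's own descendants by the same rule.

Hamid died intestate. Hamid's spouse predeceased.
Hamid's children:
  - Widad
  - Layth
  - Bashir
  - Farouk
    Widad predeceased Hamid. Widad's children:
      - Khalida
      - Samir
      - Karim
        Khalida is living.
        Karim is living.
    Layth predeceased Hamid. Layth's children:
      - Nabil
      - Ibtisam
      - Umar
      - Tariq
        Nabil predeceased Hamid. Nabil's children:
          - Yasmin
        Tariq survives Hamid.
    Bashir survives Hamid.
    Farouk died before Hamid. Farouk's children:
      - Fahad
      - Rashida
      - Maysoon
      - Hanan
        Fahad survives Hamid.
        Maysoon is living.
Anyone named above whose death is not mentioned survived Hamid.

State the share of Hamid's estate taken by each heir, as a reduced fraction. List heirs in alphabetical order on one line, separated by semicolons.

There is no surviving spouse, so the entire estate passes to Hamid's descendants per stirpes.
The estate is divided into 4 equal shares of 1/4 among Widad, Layth, Bashir, Farouk.
Widad predeceased; the 1/4 allotted to Widad's branch passes to Widad's issue by representation.
The 1/4 is divided into 3 equal shares of 1/12 among Khalida, Samir, Karim.
Khalida is living and takes 1/12.
Samir is living and takes 1/12.
Karim is living and takes 1/12.
Layth predeceased; the 1/4 allotted to Layth's branch passes to Layth's issue by representation.
The 1/4 is divided into 4 equal shares of 1/16 among Nabil, Ibtisam, Umar, Tariq.
Nabil predeceased; the 1/16 allotted to Nabil's branch passes to Nabil's issue by representation.
Yasmin is the sole taker at this level and receives the full 1/16.
Ibtisam is living and takes 1/16.
Umar is living and takes 1/16.
Tariq is living and takes 1/16.
Bashir is living and takes 1/4.
Farouk predeceased; the 1/4 allotted to Farouk's branch passes to Farouk's issue by representation.
The 1/4 is divided into 4 equal shares of 1/16 among Fahad, Rashida, Maysoon, Hanan.
Fahad is living and takes 1/16.
Rashida is living and takes 1/16.
Maysoon is living and takes 1/16.
Hanan is living and takes 1/16.

Bashir 1/4; Fahad 1/16; Hanan 1/16; Ibtisam 1/16; Karim 1/12; Khalida 1/12; Maysoon 1/16; Rashida 1/16; Samir 1/12; Tariq 1/16; Umar 1/16; Yasmin 1/16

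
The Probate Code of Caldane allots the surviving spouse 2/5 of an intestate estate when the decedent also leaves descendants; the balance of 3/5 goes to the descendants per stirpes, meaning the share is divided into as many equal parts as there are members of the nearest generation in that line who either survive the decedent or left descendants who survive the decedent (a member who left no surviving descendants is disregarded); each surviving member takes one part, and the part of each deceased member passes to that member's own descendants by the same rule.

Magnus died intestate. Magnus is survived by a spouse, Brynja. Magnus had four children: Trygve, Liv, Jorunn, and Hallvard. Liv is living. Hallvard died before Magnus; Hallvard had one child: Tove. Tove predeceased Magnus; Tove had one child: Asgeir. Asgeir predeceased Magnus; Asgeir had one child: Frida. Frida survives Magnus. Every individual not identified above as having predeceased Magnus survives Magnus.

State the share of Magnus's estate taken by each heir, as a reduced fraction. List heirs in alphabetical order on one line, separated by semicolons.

Brynja 2/5; Frida 3/20; Jorunn 3/20; Liv 3/20; Trygve 3/20

Brynja, as surviving spouse, takes 2/5.
The remaining 3/5 passes to Magnus's descendants per stirpes.
The 3/5 is divided into 4 equal shares of 3/20 among Trygve, Liv, Jorunn, Hallvard.
Trygve is living and takes 3/20.
Liv is living and takes 3/20.
Jorunn is living and takes 3/20.
Hallvard predeceased; the 3/20 allotted to Hallvard's branch passes to Hallvard's issue by representation.
Tove's line is the sole branch at this level, so the full 3/20 passes to Tove's issue by representation.
Asgeir's line is the sole branch at this level, so the full 3/20 passes to Asgeir's issue by representation.
Frida is the sole taker at this level and receives the full 3/20.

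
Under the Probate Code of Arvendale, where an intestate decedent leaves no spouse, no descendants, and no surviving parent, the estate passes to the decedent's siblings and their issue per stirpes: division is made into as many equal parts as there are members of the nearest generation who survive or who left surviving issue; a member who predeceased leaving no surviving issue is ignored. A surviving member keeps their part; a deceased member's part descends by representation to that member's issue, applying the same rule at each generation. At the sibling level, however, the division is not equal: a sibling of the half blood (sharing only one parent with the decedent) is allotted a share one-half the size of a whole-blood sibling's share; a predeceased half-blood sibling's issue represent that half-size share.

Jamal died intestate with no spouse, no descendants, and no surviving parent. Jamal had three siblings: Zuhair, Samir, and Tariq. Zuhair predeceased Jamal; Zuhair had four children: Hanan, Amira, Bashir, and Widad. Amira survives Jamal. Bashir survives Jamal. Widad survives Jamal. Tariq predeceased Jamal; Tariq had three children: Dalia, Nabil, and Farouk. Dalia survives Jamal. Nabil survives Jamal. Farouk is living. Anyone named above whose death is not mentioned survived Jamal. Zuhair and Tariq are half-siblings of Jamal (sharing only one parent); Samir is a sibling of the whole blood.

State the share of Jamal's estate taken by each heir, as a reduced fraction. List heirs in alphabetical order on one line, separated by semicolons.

Amira 1/16; Bashir 1/16; Dalia 1/12; Farouk 1/12; Hanan 1/16; Nabil 1/12; Samir 1/2; Widad 1/16

No spouse, descendants, or parent survives, so the estate passes to Jamal's siblings per stirpes.
Half-blood siblings count for one-half the weight of whole-blood siblings at the initial division.
Dividing 1 in proportion to weights (total weight 2): Zuhair (weight 1/2) → 1/4; Samir (weight 1) → 1/2; Tariq (weight 1/2) → 1/4.
Zuhair predeceased; the 1/4 allotted to Zuhair's branch passes to Zuhair's issue by representation.
The 1/4 is divided into 4 equal shares of 1/16 among Hanan, Amira, Bashir, Widad.
Hanan is living and takes 1/16.
Amira is living and takes 1/16.
Bashir is living and takes 1/16.
Widad is living and takes 1/16.
Samir is living and takes 1/2.
Tariq predeceased; the 1/4 allotted to Tariq's branch passes to Tariq's issue by representation.
The 1/4 is divided into 3 equal shares of 1/12 among Dalia, Nabil, Farouk.
Dalia is living and takes 1/12.
Nabil is living and takes 1/12.
Farouk is living and takes 1/12.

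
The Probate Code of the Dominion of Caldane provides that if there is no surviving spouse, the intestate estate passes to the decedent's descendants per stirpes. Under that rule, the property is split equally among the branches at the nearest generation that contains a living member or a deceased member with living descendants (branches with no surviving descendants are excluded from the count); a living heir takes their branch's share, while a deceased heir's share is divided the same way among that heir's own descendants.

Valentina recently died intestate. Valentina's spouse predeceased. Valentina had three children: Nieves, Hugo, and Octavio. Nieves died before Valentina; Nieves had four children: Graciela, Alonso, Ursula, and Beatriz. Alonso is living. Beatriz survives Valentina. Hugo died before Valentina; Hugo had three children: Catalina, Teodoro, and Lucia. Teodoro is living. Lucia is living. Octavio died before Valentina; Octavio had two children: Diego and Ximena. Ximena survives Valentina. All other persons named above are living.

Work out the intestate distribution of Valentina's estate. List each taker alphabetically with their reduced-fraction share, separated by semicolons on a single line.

There is no surviving spouse, so the entire estate passes to Valentina's descendants per stirpes.
The estate is divided into 3 equal shares of 1/3 among Nieves, Hugo, Octavio.
Nieves predeceased; the 1/3 allotted to Nieves's branch passes to Nieves's issue by representation.
The 1/3 is divided into 4 equal shares of 1/12 among Graciela, Alonso, Ursula, Beatriz.
Graciela is living and takes 1/12.
Alonso is living and takes 1/12.
Ursula is living and takes 1/12.
Beatriz is living and takes 1/12.
Hugo predeceased; the 1/3 allotted to Hugo's branch passes to Hugo's issue by representation.
The 1/3 is divided into 3 equal shares of 1/9 among Catalina, Teodoro, Lucia.
Catalina is living and takes 1/9.
Teodoro is living and takes 1/9.
Lucia is living and takes 1/9.
Octavio predeceased; the 1/3 allotted to Octavio's branch passes to Octavio's issue by representation.
The 1/3 is divided into 2 equal shares of 1/6 among Diego, Ximena.
Diego is living and takes 1/6.
Ximena is living and takes 1/6.

Alonso 1/12; Beatriz 1/12; Catalina 1/9; Diego 1/6; Graciela 1/12; Lucia 1/9; Teodoro 1/9; Ursula 1/12; Ximena 1/6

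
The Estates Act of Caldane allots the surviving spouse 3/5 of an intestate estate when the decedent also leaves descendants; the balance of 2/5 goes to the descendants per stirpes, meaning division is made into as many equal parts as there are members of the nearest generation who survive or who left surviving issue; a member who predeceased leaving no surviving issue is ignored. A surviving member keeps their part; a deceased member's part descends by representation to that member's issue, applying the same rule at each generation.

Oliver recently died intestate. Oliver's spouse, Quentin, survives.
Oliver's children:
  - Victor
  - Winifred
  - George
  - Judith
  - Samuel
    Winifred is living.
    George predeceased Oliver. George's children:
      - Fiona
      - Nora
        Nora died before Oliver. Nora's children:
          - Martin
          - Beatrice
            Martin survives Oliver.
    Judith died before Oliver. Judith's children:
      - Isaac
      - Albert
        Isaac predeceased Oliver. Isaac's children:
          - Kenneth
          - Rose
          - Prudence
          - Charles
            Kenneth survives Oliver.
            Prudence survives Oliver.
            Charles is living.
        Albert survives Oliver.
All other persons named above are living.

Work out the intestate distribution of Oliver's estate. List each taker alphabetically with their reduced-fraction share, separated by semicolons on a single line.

Quentin, as surviving spouse, takes 3/5.
The remaining 2/5 passes to Oliver's descendants per stirpes.
The 2/5 is divided into 5 equal shares of 2/25 among Victor, Winifred, George, Judith, Samuel.
Victor is living and takes 2/25.
Winifred is living and takes 2/25.
George predeceased; the 2/25 allotted to George's branch passes to George's issue by representation.
The 2/25 is divided into 2 equal shares of 1/25 among Fiona, Nora.
Fiona is living and takes 1/25.
Nora predeceased; the 1/25 allotted to Nora's branch passes to Nora's issue by representation.
The 1/25 is divided into 2 equal shares of 1/50 among Martin, Beatrice.
Martin is living and takes 1/50.
Beatrice is living and takes 1/50.
Judith predeceased; the 2/25 allotted to Judith's branch passes to Judith's issue by representation.
The 2/25 is divided into 2 equal shares of 1/25 among Isaac, Albert.
Isaac predeceased; the 1/25 allotted to Isaac's branch passes to Isaac's issue by representation.
The 1/25 is divided into 4 equal shares of 1/100 among Kenneth, Rose, Prudence, Charles.
Kenneth is living and takes 1/100.
Rose is living and takes 1/100.
Prudence is living and takes 1/100.
Charles is living and takes 1/100.
Albert is living and takes 1/25.
Samuel is living and takes 2/25.

Albert 1/25; Beatrice 1/50; Charles 1/100; Fiona 1/25; Kenneth 1/100; Martin 1/50; Prudence 1/100; Quentin 3/5; Rose 1/100; Samuel 2/25; Victor 2/25; Winifred 2/25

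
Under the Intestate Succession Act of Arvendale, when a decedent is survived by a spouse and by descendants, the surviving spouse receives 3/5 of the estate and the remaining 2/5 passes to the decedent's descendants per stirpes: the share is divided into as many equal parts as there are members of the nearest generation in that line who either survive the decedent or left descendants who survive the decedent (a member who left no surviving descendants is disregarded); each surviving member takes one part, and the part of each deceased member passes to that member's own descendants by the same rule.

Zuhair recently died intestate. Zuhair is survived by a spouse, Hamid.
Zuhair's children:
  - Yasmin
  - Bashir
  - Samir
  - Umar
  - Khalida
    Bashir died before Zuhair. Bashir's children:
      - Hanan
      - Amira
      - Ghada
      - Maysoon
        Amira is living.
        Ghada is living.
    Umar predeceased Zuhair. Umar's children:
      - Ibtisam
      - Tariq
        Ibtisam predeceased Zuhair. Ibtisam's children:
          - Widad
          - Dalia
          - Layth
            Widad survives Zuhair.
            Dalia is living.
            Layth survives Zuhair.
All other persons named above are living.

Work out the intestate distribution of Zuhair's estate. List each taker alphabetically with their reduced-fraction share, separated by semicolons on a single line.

Hamid, as surviving spouse, takes 3/5.
The remaining 2/5 passes to Zuhair's descendants per stirpes.
The 2/5 is divided into 5 equal shares of 2/25 among Yasmin, Bashir, Samir, Umar, Khalida.
Yasmin is living and takes 2/25.
Bashir predeceased; the 2/25 allotted to Bashir's branch passes to Bashir's issue by representation.
The 2/25 is divided into 4 equal shares of 1/50 among Hanan, Amira, Ghada, Maysoon.
Hanan is living and takes 1/50.
Amira is living and takes 1/50.
Ghada is living and takes 1/50.
Maysoon is living and takes 1/50.
Samir is living and takes 2/25.
Umar predeceased; the 2/25 allotted to Umar's branch passes to Umar's issue by representation.
The 2/25 is divided into 2 equal shares of 1/25 among Ibtisam, Tariq.
Ibtisam predeceased; the 1/25 allotted to Ibtisam's branch passes to Ibtisam's issue by representation.
The 1/25 is divided into 3 equal shares of 1/75 among Widad, Dalia, Layth.
Widad is living and takes 1/75.
Dalia is living and takes 1/75.
Layth is living and takes 1/75.
Tariq is living and takes 1/25.
Khalida is living and takes 2/25.

Amira 1/50; Dalia 1/75; Ghada 1/50; Hamid 3/5; Hanan 1/50; Khalida 2/25; Layth 1/75; Maysoon 1/50; Samir 2/25; Tariq 1/25; Widad 1/75; Yasmin 2/25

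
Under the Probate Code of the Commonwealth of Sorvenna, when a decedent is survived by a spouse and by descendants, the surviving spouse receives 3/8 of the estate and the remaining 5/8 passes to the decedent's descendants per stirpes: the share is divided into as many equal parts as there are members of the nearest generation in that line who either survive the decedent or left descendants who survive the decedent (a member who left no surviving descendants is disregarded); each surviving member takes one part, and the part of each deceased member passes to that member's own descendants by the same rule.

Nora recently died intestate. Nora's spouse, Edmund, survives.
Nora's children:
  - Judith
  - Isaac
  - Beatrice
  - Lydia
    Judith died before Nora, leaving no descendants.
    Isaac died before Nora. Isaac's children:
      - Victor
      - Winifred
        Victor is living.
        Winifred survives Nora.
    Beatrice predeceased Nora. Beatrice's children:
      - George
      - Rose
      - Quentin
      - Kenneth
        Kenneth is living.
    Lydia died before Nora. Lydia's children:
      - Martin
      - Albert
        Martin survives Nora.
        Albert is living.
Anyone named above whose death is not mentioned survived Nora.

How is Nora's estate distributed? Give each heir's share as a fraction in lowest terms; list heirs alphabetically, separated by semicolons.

Edmund, as surviving spouse, takes 3/8.
The remaining 5/8 passes to Nora's descendants per stirpes.
Judith left no surviving issue, so that branch lapses and is disregarded.
The 5/8 is divided into 3 equal shares of 5/24 among Isaac, Beatrice, Lydia.
Isaac predeceased; the 5/24 allotted to Isaac's branch passes to Isaac's issue by representation.
The 5/24 is divided into 2 equal shares of 5/48 among Victor, Winifred.
Victor is living and takes 5/48.
Winifred is living and takes 5/48.
Beatrice predeceased; the 5/24 allotted to Beatrice's branch passes to Beatrice's issue by representation.
The 5/24 is divided into 4 equal shares of 5/96 among George, Rose, Quentin, Kenneth.
George is living and takes 5/96.
Rose is living and takes 5/96.
Quentin is living and takes 5/96.
Kenneth is living and takes 5/96.
Lydia predeceased; the 5/24 allotted to Lydia's branch passes to Lydia's issue by representation.
The 5/24 is divided into 2 equal shares of 5/48 among Martin, Albert.
Martin is living and takes 5/48.
Albert is living and takes 5/48.

Albert 5/48; Edmund 3/8; George 5/96; Kenneth 5/96; Martin 5/48; Quentin 5/96; Rose 5/96; Victor 5/48; Winifred 5/48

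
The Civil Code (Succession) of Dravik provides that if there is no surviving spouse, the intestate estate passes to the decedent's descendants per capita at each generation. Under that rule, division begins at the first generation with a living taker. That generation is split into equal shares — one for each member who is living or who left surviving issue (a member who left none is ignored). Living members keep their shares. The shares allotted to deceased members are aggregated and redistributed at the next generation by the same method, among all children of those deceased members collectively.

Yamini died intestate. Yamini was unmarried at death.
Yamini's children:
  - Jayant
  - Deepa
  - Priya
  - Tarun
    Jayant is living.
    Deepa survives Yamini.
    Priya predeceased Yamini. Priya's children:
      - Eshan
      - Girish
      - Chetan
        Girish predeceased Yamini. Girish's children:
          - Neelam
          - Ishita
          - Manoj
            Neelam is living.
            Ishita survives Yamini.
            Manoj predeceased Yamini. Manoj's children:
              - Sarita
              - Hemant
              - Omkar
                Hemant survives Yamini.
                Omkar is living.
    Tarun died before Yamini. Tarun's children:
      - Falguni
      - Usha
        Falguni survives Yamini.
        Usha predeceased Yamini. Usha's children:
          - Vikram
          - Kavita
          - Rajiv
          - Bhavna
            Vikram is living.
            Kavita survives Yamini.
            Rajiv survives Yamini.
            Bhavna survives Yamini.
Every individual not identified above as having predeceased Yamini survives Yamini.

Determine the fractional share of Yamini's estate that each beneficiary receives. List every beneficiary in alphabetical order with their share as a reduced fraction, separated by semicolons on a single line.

There is no surviving spouse, so the entire estate passes to Yamini's descendants per capita at each generation.
At generation 1 (Jayant, Deepa, Priya, Tarun) there are 4 shares of (1)/4 = 1/4 each.
Living: Jayant and Deepa — each takes 1/4.
Deceased: Priya and Tarun. Their combined 1/2 is pooled and carried to generation 2.
At generation 2 (Eshan, Girish, Chetan, Falguni, Usha) there are 5 shares of (1/2)/5 = 1/10 each.
Living: Eshan, Chetan, and Falguni — each takes 1/10.
Deceased: Girish and Usha. Their combined 1/5 is pooled and carried to generation 3.
At generation 3 (Neelam, Ishita, Manoj, Vikram, Kavita, Rajiv, Bhavna) there are 7 shares of (1/5)/7 = 1/35 each.
Living: Neelam, Ishita, Vikram, Kavita, Rajiv, and Bhavna — each takes 1/35.
Deceased: Manoj. That 1/35 share is carried to generation 4.
At generation 4 (Sarita, Hemant, Omkar) there are 3 shares of (1/35)/3 = 1/105 each.
Living: Sarita, Hemant, and Omkar — each takes 1/105.

Bhavna 1/35; Chetan 1/10; Deepa 1/4; Eshan 1/10; Falguni 1/10; Hemant 1/105; Ishita 1/35; Jayant 1/4; Kavita 1/35; Neelam 1/35; Omkar 1/105; Rajiv 1/35; Sarita 1/105; Vikram 1/35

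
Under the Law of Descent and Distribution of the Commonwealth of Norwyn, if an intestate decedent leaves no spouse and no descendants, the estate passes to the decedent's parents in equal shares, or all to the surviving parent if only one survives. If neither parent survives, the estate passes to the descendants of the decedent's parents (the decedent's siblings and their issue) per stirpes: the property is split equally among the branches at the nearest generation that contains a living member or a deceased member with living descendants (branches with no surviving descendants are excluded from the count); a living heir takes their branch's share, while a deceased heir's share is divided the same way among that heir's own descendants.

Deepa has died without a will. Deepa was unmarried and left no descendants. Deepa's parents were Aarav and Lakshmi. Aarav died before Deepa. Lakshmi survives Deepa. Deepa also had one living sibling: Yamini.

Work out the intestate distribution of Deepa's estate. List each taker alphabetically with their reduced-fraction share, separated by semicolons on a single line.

Lakshmi 1

Only one parent, Lakshmi, survives, so Lakshmi takes the entire estate. The siblings take nothing because a surviving parent has priority.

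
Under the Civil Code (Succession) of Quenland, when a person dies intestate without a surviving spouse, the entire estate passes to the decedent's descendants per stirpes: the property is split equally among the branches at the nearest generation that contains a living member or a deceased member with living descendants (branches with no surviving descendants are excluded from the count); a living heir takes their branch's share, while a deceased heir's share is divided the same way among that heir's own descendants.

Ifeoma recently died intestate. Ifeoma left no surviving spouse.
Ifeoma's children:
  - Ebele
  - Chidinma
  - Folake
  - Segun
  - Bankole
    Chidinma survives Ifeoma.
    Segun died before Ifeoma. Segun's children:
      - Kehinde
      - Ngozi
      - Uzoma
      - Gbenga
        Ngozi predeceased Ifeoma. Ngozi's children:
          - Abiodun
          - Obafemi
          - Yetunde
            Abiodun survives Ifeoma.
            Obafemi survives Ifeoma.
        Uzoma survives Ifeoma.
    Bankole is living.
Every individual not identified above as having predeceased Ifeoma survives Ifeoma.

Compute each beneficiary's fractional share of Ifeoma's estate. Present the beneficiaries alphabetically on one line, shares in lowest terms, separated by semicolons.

There is no surviving spouse, so the entire estate passes to Ifeoma's descendants per stirpes.
The estate is divided into 5 equal shares of 1/5 among Ebele, Chidinma, Folake, Segun, Bankole.
Ebele is living and takes 1/5.
Chidinma is living and takes 1/5.
Folake is living and takes 1/5.
Segun predeceased; the 1/5 allotted to Segun's branch passes to Segun's issue by representation.
The 1/5 is divided into 4 equal shares of 1/20 among Kehinde, Ngozi, Uzoma, Gbenga.
Kehinde is living and takes 1/20.
Ngozi predeceased; the 1/20 allotted to Ngozi's branch passes to Ngozi's issue by representation.
The 1/20 is divided into 3 equal shares of 1/60 among Abiodun, Obafemi, Yetunde.
Abiodun is living and takes 1/60.
Obafemi is living and takes 1/60.
Yetunde is living and takes 1/60.
Uzoma is living and takes 1/20.
Gbenga is living and takes 1/20.
Bankole is living and takes 1/5.

Abiodun 1/60; Bankole 1/5; Chidinma 1/5; Ebele 1/5; Folake 1/5; Gbenga 1/20; Kehinde 1/20; Obafemi 1/60; Uzoma 1/20; Yetunde 1/60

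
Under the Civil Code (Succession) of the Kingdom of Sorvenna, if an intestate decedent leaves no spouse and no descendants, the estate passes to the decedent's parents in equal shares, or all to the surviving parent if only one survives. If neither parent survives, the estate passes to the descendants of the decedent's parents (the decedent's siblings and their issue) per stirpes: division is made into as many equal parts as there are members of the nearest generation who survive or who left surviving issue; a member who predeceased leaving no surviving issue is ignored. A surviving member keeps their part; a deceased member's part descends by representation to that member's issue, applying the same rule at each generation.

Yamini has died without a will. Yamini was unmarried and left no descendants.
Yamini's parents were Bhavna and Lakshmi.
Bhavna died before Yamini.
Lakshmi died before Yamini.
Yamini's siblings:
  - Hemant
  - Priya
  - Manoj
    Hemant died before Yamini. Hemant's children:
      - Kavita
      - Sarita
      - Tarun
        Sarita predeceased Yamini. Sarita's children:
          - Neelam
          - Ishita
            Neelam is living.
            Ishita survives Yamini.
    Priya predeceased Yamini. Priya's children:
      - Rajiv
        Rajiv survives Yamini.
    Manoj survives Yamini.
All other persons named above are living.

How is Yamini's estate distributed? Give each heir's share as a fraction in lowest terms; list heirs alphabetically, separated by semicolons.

Ishita 1/18; Kavita 1/9; Manoj 1/3; Neelam 1/18; Rajiv 1/3; Tarun 1/9

Neither parent survives and there are no descendants, so the estate passes to Yamini's siblings and their issue per stirpes.
The estate is divided into 3 equal shares of 1/3 among Hemant, Priya, Manoj.
Hemant predeceased; the 1/3 allotted to Hemant's branch passes to Hemant's issue by representation.
The 1/3 is divided into 3 equal shares of 1/9 among Kavita, Sarita, Tarun.
Kavita is living and takes 1/9.
Sarita predeceased; the 1/9 allotted to Sarita's branch passes to Sarita's issue by representation.
The 1/9 is divided into 2 equal shares of 1/18 among Neelam, Ishita.
Neelam is living and takes 1/18.
Ishita is living and takes 1/18.
Tarun is living and takes 1/9.
Priya predeceased; the 1/3 allotted to Priya's branch passes to Priya's issue by representation.
Rajiv is the sole taker at this level and receives the full 1/3.
Manoj is living and takes 1/3.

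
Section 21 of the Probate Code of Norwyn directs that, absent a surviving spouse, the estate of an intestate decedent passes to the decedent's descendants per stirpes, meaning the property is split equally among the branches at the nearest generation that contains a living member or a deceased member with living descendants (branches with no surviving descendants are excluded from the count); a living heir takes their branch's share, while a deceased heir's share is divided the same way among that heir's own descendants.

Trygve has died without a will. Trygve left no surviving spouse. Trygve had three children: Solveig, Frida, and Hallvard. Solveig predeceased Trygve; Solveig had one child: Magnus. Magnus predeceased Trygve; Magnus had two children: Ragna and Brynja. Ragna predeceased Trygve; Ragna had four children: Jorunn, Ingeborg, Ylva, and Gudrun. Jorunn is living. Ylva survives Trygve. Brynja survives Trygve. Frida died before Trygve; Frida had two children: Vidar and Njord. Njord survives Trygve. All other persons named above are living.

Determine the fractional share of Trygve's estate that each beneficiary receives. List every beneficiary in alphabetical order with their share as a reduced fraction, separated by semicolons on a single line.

Brynja 1/6; Gudrun 1/24; Hallvard 1/3; Ingeborg 1/24; Jorunn 1/24; Njord 1/6; Vidar 1/6; Ylva 1/24

There is no surviving spouse, so the entire estate passes to Trygve's descendants per stirpes.
The estate is divided into 3 equal shares of 1/3 among Solveig, Frida, Hallvard.
Solveig predeceased; the 1/3 allotted to Solveig's branch passes to Solveig's issue by representation.
Magnus's line is the sole branch at this level, so the full 1/3 passes to Magnus's issue by representation.
The 1/3 is divided into 2 equal shares of 1/6 among Ragna, Brynja.
Ragna predeceased; the 1/6 allotted to Ragna's branch passes to Ragna's issue by representation.
The 1/6 is divided into 4 equal shares of 1/24 among Jorunn, Ingeborg, Ylva, Gudrun.
Jorunn is living and takes 1/24.
Ingeborg is living and takes 1/24.
Ylva is living and takes 1/24.
Gudrun is living and takes 1/24.
Brynja is living and takes 1/6.
Frida predeceased; the 1/3 allotted to Frida's branch passes to Frida's issue by representation.
The 1/3 is divided into 2 equal shares of 1/6 among Vidar, Njord.
Vidar is living and takes 1/6.
Njord is living and takes 1/6.
Hallvard is living and takes 1/3.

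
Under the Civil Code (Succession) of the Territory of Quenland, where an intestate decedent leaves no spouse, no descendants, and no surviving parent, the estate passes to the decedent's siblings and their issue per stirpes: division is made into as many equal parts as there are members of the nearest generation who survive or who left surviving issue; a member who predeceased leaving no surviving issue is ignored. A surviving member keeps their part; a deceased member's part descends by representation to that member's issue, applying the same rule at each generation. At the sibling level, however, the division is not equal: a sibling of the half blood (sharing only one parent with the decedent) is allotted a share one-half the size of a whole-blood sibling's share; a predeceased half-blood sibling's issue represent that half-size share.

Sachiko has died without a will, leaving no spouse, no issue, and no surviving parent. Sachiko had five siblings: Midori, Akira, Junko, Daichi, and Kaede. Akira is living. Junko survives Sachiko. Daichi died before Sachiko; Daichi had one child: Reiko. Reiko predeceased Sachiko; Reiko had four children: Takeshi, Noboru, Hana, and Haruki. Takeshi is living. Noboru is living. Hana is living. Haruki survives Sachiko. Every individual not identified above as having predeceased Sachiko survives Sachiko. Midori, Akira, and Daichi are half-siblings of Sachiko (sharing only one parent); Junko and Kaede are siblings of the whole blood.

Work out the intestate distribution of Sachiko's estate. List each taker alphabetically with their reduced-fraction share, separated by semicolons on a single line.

Akira 1/7; Hana 1/28; Haruki 1/28; Junko 2/7; Kaede 2/7; Midori 1/7; Noboru 1/28; Takeshi 1/28

No spouse, descendants, or parent survives, so the estate passes to Sachiko's siblings per stirpes.
Half-blood siblings count for one-half the weight of whole-blood siblings at the initial division.
Dividing 1 in proportion to weights (total weight 7/2): Midori (weight 1/2) → 1/7; Akira (weight 1/2) → 1/7; Junko (weight 1) → 2/7; Daichi (weight 1/2) → 1/7; Kaede (weight 1) → 2/7.
Midori is living and takes 1/7.
Akira is living and takes 1/7.
Junko is living and takes 2/7.
Daichi predeceased; the 1/7 allotted to Daichi's branch passes to Daichi's issue by representation.
Reiko's line is the sole branch at this level, so the full 1/7 passes to Reiko's issue by representation.
The 1/7 is divided into 4 equal shares of 1/28 among Takeshi, Noboru, Hana, Haruki.
Takeshi is living and takes 1/28.
Noboru is living and takes 1/28.
Hana is living and takes 1/28.
Haruki is living and takes 1/28.
Kaede is living and takes 2/7.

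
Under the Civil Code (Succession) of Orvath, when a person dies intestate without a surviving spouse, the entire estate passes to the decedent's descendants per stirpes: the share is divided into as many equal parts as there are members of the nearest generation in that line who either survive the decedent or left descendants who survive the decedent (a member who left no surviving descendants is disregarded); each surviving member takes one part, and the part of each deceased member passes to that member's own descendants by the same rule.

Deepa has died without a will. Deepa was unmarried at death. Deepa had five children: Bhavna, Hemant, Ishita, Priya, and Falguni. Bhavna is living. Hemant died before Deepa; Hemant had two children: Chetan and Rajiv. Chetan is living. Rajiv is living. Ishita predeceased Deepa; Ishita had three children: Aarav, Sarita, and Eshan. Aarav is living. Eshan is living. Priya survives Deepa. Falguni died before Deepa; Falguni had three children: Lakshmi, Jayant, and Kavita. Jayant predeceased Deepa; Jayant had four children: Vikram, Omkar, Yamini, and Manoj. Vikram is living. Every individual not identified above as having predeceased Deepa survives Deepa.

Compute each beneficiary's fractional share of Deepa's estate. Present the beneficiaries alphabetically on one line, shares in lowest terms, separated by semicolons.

Aarav 1/15; Bhavna 1/5; Chetan 1/10; Eshan 1/15; Kavita 1/15; Lakshmi 1/15; Manoj 1/60; Omkar 1/60; Priya 1/5; Rajiv 1/10; Sarita 1/15; Vikram 1/60; Yamini 1/60

There is no surviving spouse, so the entire estate passes to Deepa's descendants per stirpes.
The estate is divided into 5 equal shares of 1/5 among Bhavna, Hemant, Ishita, Priya, Falguni.
Bhavna is living and takes 1/5.
Hemant predeceased; the 1/5 allotted to Hemant's branch passes to Hemant's issue by representation.
The 1/5 is divided into 2 equal shares of 1/10 among Chetan, Rajiv.
Chetan is living and takes 1/10.
Rajiv is living and takes 1/10.
Ishita predeceased; the 1/5 allotted to Ishita's branch passes to Ishita's issue by representation.
The 1/5 is divided into 3 equal shares of 1/15 among Aarav, Sarita, Eshan.
Aarav is living and takes 1/15.
Sarita is living and takes 1/15.
Eshan is living and takes 1/15.
Priya is living and takes 1/5.
Falguni predeceased; the 1/5 allotted to Falguni's branch passes to Falguni's issue by representation.
The 1/5 is divided into 3 equal shares of 1/15 among Lakshmi, Jayant, Kavita.
Lakshmi is living and takes 1/15.
Jayant predeceased; the 1/15 allotted to Jayant's branch passes to Jayant's issue by representation.
The 1/15 is divided into 4 equal shares of 1/60 among Vikram, Omkar, Yamini, Manoj.
Vikram is living and takes 1/60.
Omkar is living and takes 1/60.
Yamini is living and takes 1/60.
Manoj is living and takes 1/60.
Kavita is living and takes 1/15.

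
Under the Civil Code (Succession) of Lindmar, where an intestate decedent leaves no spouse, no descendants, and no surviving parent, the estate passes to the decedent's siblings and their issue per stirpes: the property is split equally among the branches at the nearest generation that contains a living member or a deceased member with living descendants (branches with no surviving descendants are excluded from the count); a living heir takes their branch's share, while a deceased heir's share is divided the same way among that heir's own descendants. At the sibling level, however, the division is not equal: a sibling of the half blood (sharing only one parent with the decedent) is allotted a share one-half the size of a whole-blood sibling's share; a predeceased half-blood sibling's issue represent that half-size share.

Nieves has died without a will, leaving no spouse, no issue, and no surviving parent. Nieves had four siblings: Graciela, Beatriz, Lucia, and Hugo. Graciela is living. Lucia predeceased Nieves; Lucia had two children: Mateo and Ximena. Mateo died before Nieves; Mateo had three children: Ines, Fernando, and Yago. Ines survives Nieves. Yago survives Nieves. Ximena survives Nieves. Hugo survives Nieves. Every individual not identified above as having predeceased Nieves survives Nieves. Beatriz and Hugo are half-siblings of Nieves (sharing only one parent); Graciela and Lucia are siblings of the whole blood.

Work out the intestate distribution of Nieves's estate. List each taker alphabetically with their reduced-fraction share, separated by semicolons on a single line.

No spouse, descendants, or parent survives, so the estate passes to Nieves's siblings per stirpes.
Half-blood siblings count for one-half the weight of whole-blood siblings at the initial division.
Dividing 1 in proportion to weights (total weight 3): Graciela (weight 1) → 1/3; Beatriz (weight 1/2) → 1/6; Lucia (weight 1) → 1/3; Hugo (weight 1/2) → 1/6.
Graciela is living and takes 1/3.
Beatriz is living and takes 1/6.
Lucia predeceased; the 1/3 allotted to Lucia's branch passes to Lucia's issue by representation.
The 1/3 is divided into 2 equal shares of 1/6 among Mateo, Ximena.
Mateo predeceased; the 1/6 allotted to Mateo's branch passes to Mateo's issue by representation.
The 1/6 is divided into 3 equal shares of 1/18 among Ines, Fernando, Yago.
Ines is living and takes 1/18.
Fernando is living and takes 1/18.
Yago is living and takes 1/18.
Ximena is living and takes 1/6.
Hugo is living and takes 1/6.

Beatriz 1/6; Fernando 1/18; Graciela 1/3; Hugo 1/6; Ines 1/18; Ximena 1/6; Yago 1/18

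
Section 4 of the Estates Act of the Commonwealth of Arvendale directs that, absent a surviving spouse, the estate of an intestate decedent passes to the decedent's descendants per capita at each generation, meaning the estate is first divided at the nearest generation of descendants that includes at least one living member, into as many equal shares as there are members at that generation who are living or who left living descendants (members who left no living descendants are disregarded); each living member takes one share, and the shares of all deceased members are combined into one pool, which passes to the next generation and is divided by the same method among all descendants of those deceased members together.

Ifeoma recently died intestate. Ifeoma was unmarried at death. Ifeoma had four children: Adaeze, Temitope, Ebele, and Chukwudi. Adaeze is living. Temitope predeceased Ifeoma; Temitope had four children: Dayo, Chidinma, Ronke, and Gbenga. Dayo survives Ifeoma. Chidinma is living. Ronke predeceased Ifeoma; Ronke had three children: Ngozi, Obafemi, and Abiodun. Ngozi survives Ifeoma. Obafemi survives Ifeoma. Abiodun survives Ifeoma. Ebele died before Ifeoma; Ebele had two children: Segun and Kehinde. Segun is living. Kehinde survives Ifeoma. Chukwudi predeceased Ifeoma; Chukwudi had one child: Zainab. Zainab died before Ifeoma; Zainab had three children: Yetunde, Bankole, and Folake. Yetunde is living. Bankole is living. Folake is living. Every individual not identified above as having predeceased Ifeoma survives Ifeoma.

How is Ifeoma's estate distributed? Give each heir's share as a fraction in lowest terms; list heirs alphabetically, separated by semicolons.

There is no surviving spouse, so the entire estate passes to Ifeoma's descendants per capita at each generation.
At generation 1 (Adaeze, Temitope, Ebele, Chukwudi) there are 4 shares of (1)/4 = 1/4 each.
Living: Adaeze — each takes 1/4.
Deceased: Temitope, Ebele, and Chukwudi. Their combined 3/4 is pooled and carried to generation 2.
At generation 2 (Dayo, Chidinma, Ronke, Gbenga, Segun, Kehinde, Zainab) there are 7 shares of (3/4)/7 = 3/28 each.
Living: Dayo, Chidinma, Gbenga, Segun, and Kehinde — each takes 3/28.
Deceased: Ronke and Zainab. Their combined 3/14 is pooled and carried to generation 3.
At generation 3 (Ngozi, Obafemi, Abiodun, Yetunde, Bankole, Folake) there are 6 shares of (3/14)/6 = 1/28 each.
Living: Ngozi, Obafemi, Abiodun, Yetunde, Bankole, and Folake — each takes 1/28.

Abiodun 1/28; Adaeze 1/4; Bankole 1/28; Chidinma 3/28; Dayo 3/28; Folake 1/28; Gbenga 3/28; Kehinde 3/28; Ngozi 1/28; Obafemi 1/28; Segun 3/28; Yetunde 1/28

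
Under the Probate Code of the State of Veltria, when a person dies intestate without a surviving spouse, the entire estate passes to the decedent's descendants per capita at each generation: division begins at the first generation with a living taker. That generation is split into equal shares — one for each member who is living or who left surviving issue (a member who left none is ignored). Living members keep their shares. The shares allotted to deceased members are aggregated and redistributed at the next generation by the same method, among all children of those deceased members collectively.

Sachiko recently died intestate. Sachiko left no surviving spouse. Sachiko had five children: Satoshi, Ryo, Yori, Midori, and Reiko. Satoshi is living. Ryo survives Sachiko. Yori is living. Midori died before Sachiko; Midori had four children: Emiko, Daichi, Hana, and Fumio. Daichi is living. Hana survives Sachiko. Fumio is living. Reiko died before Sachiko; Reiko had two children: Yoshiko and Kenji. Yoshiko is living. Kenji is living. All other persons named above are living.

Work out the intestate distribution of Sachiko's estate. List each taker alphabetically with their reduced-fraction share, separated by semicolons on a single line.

Daichi 1/15; Emiko 1/15; Fumio 1/15; Hana 1/15; Kenji 1/15; Ryo 1/5; Satoshi 1/5; Yori 1/5; Yoshiko 1/15

There is no surviving spouse, so the entire estate passes to Sachiko's descendants per capita at each generation.
At generation 1 (Satoshi, Ryo, Yori, Midori, Reiko) there are 5 shares of (1)/5 = 1/5 each.
Living: Satoshi, Ryo, and Yori — each takes 1/5.
Deceased: Midori and Reiko. Their combined 2/5 is pooled and carried to generation 2.
At generation 2 (Emiko, Daichi, Hana, Fumio, Yoshiko, Kenji) there are 6 shares of (2/5)/6 = 1/15 each.
Living: Emiko, Daichi, Hana, Fumio, Yoshiko, and Kenji — each takes 1/15.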